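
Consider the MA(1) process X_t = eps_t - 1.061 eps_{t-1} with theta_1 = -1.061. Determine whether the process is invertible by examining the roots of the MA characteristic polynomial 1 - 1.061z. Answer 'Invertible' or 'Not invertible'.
\text{Not invertible}

The MA(q) characteristic polynomial is P(z) = 1 - 1.061z.
Invertibility requires all roots to lie outside the unit circle, i.e. |z| > 1 for every root.
This is linear in z: 1 + (-1.061) z = 0  =>  z = -1/(-1.061) = 0.942507,  |z| = 0.942507.
Moduli of all roots: 0.9425.
All moduli strictly greater than 1? No.
Verdict: Not invertible.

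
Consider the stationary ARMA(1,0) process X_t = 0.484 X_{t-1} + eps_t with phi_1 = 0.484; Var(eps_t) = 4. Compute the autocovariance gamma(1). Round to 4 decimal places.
\gamma(1) = 2.5283

Multiply the model equation by X_{t-k} and take expectations. With theta_0 = psi_0 = 1 and psi_j the MA(infinity) weights, this gives
  gamma(k) - sum_i phi_i gamma(k-i) = c_k,
  c_k = sigma^2 * sum_{j=k..q} theta_j psi_{j-k}   (c_k = 0 for k > q),
using gamma(-m) = gamma(m).
Pure AR (q = 0): c_0 = sigma^2 = 4, c_k = 0 for k >= 1.
Equations for k = 0 and k = 1 (AR order 1):
  gamma(0) = phi_1 gamma(1) + c_0
  gamma(1) = phi_1 gamma(0) + c_1
Substituting the second into the first: gamma(0) (1 - phi_1^2) = c_0 + phi_1 c_1, so
  gamma(0) = c_0 / (1 - phi_1^2) = 4 / (1 - (0.484)^2) = 4 / 0.765744 = 5.223678.
  gamma(1) = phi_1 gamma(0) = (0.484)(5.223678) = 2.52826.
Therefore gamma(1) = 2.5283 (to 4 decimal places).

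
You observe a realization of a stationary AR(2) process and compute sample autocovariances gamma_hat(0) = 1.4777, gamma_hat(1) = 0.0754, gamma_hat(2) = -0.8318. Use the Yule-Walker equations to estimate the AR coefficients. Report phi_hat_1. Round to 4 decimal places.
\hat\phi_{1} = 0.0800

The Yule-Walker equations for an AR(p) process read, in matrix form,
  Gamma_p phi = r_p,   with   (Gamma_p)_{ij} = gamma(|i - j|),
                       (r_p)_i = gamma(i),   i,j = 1..p.
Substitute the sample gammas (Toeplitz matrix and right-hand side of size 2):
  Gamma_p = [[1.4777, 0.0754], [0.0754, 1.4777]]
  r_p     = [0.0754, -0.8318]
Written out:
  1.4777 phi_1 + 0.0754 phi_2 = 0.0754
  0.0754 phi_1 + 1.4777 phi_2 = -0.8318
Solve by Cramer's rule:
  det = gamma(0)^2 - gamma(1)^2 = (1.4777)^2 - (0.0754)^2 = 2.18359729 - 0.00568516 = 2.17791213
  phi_hat_1 = [gamma(1) gamma(0) - gamma(1) gamma(2)] / det = [(0.0754)(1.4777) - (0.0754)(-0.8318)] / 2.17791213 = 0.1741363 / 2.17791213 = 0.08
  phi_hat_2 = [gamma(0) gamma(2) - gamma(1)^2] / det = [(1.4777)(-0.8318) - (0.0754)^2] / 2.17791213 = -1.23483602 / 2.17791213 = -0.567
So phi_hat = [0.0800, -0.5670].
Therefore phi_hat_1 = 0.0800.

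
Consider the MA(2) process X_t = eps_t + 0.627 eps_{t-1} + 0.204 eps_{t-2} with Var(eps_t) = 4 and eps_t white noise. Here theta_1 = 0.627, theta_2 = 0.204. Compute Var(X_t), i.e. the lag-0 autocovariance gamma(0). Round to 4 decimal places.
\gamma(0) = 5.7390

For an MA(q) process X_t = eps_t + sum_i theta_i eps_{t-i} with
Var(eps_t) = sigma^2, the variance is
  gamma(0) = sigma^2 * (1 + sum_i theta_i^2).
  sum_i theta_i^2 = (0.627)^2 + (0.204)^2 = 0.393129 + 0.041616 = 0.434745.
  gamma(0) = 4 * (1 + 0.434745) = 4 * 1.434745 = 5.73898, which rounds to 5.7390.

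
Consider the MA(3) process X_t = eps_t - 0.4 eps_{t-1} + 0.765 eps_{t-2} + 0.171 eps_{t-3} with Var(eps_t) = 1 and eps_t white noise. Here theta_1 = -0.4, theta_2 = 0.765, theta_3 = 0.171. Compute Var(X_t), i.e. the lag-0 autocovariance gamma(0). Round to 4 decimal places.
\gamma(0) = 1.7745

For an MA(q) process X_t = eps_t + sum_i theta_i eps_{t-i} with
Var(eps_t) = sigma^2, the variance is
  gamma(0) = sigma^2 * (1 + sum_i theta_i^2).
  sum_i theta_i^2 = (-0.4)^2 + (0.765)^2 + (0.171)^2 = 0.16 + 0.585225 + 0.029241 = 0.774466.
  gamma(0) = 1 * (1 + 0.774466) = 1 * 1.774466 = 1.774466, which rounds to 1.7745.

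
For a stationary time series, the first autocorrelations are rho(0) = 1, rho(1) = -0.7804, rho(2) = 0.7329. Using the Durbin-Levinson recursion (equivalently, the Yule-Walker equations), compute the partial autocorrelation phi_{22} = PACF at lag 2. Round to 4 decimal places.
\phi_{22} = 0.3168

The PACF at lag k is phi_{kk}, the last component of the solution
to the Yule-Walker system G_k phi = r_k where
  (G_k)_{ij} = rho(|i - j|), (r_k)_i = rho(i), i,j = 1..k.
Equivalently, Durbin-Levinson gives phi_{kk} iteratively:
  phi_{11} = rho(1)
  phi_{kk} = [rho(k) - sum_{j=1..k-1} phi_{k-1,j} rho(k-j)]
            / [1 - sum_{j=1..k-1} phi_{k-1,j} rho(j)],
  phi_{k,j} = phi_{k-1,j} - phi_{kk} phi_{k-1,k-j},  j = 1..k-1.
Step k = 1:
  phi_11 = rho(1) = -0.7804.
Step k = 2:
  phi_22 = [rho(2) - phi_11 rho(1)] / [1 - phi_11 rho(1)] = [0.7329 - (-0.7804)(-0.7804)] / [1 - (-0.7804)(-0.7804)]
         = 0.12387584 / 0.39097584 = 0.3168.
Therefore phi_{22} = 0.3168.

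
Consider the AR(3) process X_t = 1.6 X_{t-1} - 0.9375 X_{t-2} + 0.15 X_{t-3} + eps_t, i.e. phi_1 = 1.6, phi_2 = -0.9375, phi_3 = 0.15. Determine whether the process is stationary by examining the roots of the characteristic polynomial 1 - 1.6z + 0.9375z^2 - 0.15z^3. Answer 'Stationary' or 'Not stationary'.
\text{Stationary}

The AR(p) characteristic polynomial is P(z) = 1 - 1.6z + 0.9375z^2 - 0.15z^3.
Stationarity requires all roots to lie outside the unit circle, i.e. |z| > 1 for every root.
Degree 3: look for a simple real root z0 first, then factor out (1 - z/z0) and solve the remaining quadratic.
Testing z0 = 4: P(4) = 1 + (-1.6)(4) + (0.9375)(4)^2 + (-0.15)(4)^3
  = 1 + (-6.4) + (15) + (-9.6) = 0.  So z_0 = 4 is a root, |z_0| = 4.
Divide out the factor (1 - 0.25 z) = (1 - z/z0) (since 1/z0 = 0.25):
  P(z) = (1 - 0.25 z)(1 + (-1.35) z + (0.6) z^2)
  [check: z-coef -1.35 - (0.25) = -1.6; z^2-coef 0.6 - (0.25)(-1.35) = 0.9375; z^3-coef -(0.25)(0.6) = -0.15.]
Remaining roots from the quadratic factor 1 + (-1.35) z + (0.6) z^2:
  Set 1 + (-1.35) z + (0.6) z^2 = 0, i.e. a z^2 + b z + c = 0 with a = 0.6, b = -1.35, c = 1.
  Discriminant D = b^2 - 4ac = (-1.35)^2 - 4*(0.6)*1 = 1.8225 - (2.4) = -0.5775.
  D < 0, so the roots are the complex-conjugate pair z = (-b +/- i sqrt(-D)) / (2a) = 1.125 +/- 0.6333i.
  For a conjugate pair |z|^2 = z * conj(z) = (product of roots) = c/a = 1/(0.6) = 1.666667, so |z| = sqrt(1.666667) = 1.291 for both roots.
Moduli of all roots: 4.0000, 1.2910, 1.2910.
All moduli strictly greater than 1? Yes.
Verdict: Stationary.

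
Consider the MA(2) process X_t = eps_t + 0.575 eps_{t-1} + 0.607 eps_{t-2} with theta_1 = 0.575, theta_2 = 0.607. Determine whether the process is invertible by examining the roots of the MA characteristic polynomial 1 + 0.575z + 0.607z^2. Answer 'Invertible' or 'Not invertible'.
\text{Invertible}

The MA(q) characteristic polynomial is P(z) = 1 + 0.575z + 0.607z^2.
Invertibility requires all roots to lie outside the unit circle, i.e. |z| > 1 for every root.
Set 1 + (0.575) z + (0.607) z^2 = 0, i.e. a z^2 + b z + c = 0 with a = 0.607, b = 0.575, c = 1.
Discriminant D = b^2 - 4ac = (0.575)^2 - 4*(0.607)*1 = 0.330625 - (2.428) = -2.097375.
D < 0, so the roots are the complex-conjugate pair z = (-b +/- i sqrt(-D)) / (2a) = -0.4736 +/- 1.1929i.
For a conjugate pair |z|^2 = z * conj(z) = (product of roots) = c/a = 1/(0.607) = 1.647446, so |z| = sqrt(1.647446) = 1.2835 for both roots.
Moduli of all roots: 1.2835, 1.2835.
All moduli strictly greater than 1? Yes.
Verdict: Invertible.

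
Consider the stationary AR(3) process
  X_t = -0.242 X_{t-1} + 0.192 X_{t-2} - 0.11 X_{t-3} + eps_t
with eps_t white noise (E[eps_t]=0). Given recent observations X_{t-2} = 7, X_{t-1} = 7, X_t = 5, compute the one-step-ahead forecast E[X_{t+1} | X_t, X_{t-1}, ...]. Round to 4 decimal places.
E[X_{t+1} \mid \mathcal F_t] = -0.6360

For an AR(p) model X_t = c + sum_i phi_i X_{t-i} + eps_t, the
one-step-ahead conditional mean is
  E[X_{t+1} | X_t, ...] = c + sum_i phi_i X_{t+1-i}.
Substitute known values:
  E[X_{t+1} | ...] = (-0.242) * (5) + (0.192) * (7) + (-0.11) * (7)
                   = -0.6360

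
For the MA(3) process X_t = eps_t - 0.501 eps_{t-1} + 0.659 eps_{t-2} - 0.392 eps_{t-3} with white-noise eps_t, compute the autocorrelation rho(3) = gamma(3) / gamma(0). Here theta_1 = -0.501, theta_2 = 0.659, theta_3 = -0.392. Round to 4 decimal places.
\rho(3) = -0.2132

For an MA(q) process with theta_0 = 1, the autocovariance is
  gamma(k) = sigma^2 * sum_{i=0..q-k} theta_i * theta_{i+k},
and rho(k) = gamma(k) / gamma(0). Sigma^2 cancels.
  numerator   = (1)*(-0.392) = -0.392.
  denominator = (1)^2 + (-0.501)^2 + (0.659)^2 + (-0.392)^2 = 1.838946.
  rho(3) = -0.392 / 1.838946 = -0.2132.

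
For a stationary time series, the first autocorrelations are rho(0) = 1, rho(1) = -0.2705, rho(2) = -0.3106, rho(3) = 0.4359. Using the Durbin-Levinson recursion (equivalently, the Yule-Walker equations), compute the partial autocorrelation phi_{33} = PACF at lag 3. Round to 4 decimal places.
\phi_{33} = 0.2671

The PACF at lag k is phi_{kk}, the last component of the solution
to the Yule-Walker system G_k phi = r_k where
  (G_k)_{ij} = rho(|i - j|), (r_k)_i = rho(i), i,j = 1..k.
Equivalently, Durbin-Levinson gives phi_{kk} iteratively:
  phi_{11} = rho(1)
  phi_{kk} = [rho(k) - sum_{j=1..k-1} phi_{k-1,j} rho(k-j)]
            / [1 - sum_{j=1..k-1} phi_{k-1,j} rho(j)],
  phi_{k,j} = phi_{k-1,j} - phi_{kk} phi_{k-1,k-j},  j = 1..k-1.
Step k = 1:
  phi_11 = rho(1) = -0.2705.
Step k = 2:
  phi_22 = [rho(2) - phi_11 rho(1)] / [1 - phi_11 rho(1)] = [-0.3106 - (-0.2705)(-0.2705)] / [1 - (-0.2705)(-0.2705)]
         = -0.38377025 / 0.92682975 = -0.414068.
  Update: phi_21 = phi_11 - phi_22 phi_11 = -0.2705 - (-0.414068)(-0.2705) = -0.382505.
Step k = 3:
  phi_33 = [rho(3) - phi_21 rho(2) - phi_22 rho(1)] / [1 - phi_21 rho(1) - phi_22 rho(2)]
    numerator   = 0.4359 - (-0.382505)(-0.3106) - (-0.414068)(-0.2705) = 0.20508854
    denominator = 1 - (-0.382505)(-0.2705) - (-0.414068)(-0.3106) = 0.76792289
  phi_33 = 0.20508854 / 0.76792289 = 0.2671.
Therefore phi_{33} = 0.2671.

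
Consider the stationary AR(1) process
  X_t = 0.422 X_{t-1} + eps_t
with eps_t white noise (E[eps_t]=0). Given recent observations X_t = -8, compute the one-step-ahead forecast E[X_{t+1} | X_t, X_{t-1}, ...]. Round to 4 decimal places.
E[X_{t+1} \mid \mathcal F_t] = -3.3760

For an AR(p) model X_t = c + sum_i phi_i X_{t-i} + eps_t, the
one-step-ahead conditional mean is
  E[X_{t+1} | X_t, ...] = c + sum_i phi_i X_{t+1-i}.
Substitute known values:
  E[X_{t+1} | ...] = (0.422) * (-8)
                   = -3.3760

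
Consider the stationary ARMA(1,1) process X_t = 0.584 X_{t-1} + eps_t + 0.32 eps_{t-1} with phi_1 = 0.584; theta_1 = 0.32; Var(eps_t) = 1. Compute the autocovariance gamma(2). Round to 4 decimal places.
\gamma(2) = 0.9509

Multiply the model equation by X_{t-k} and take expectations. With theta_0 = psi_0 = 1 and psi_j the MA(infinity) weights, this gives
  gamma(k) - sum_i phi_i gamma(k-i) = c_k,
  c_k = sigma^2 * sum_{j=k..q} theta_j psi_{j-k}   (c_k = 0 for k > q),
using gamma(-m) = gamma(m).
psi-weights needed (psi_j = theta_j + sum_i phi_i psi_{j-i}):
  psi_1 = theta_1 + phi_1 = 0.32 + (0.584) = 0.904
Right-hand sides:
  c_0 = sigma^2 (1 + theta_1 psi_1) = 1 * (1 + (0.32)(0.904)) = 1 * 1.28928 = 1.28928
  c_1 = sigma^2 theta_1 = 1 * (0.32) = 0.32
  c_2 = 0
Equations for k = 0 and k = 1 (AR order 1):
  gamma(0) = phi_1 gamma(1) + c_0
  gamma(1) = phi_1 gamma(0) + c_1
Substituting the second into the first: gamma(0) (1 - phi_1^2) = c_0 + phi_1 c_1, so
  gamma(0) = (c_0 + phi_1 c_1) / (1 - phi_1^2) = (1.28928 + (0.584)(0.32)) / (1 - (0.584)^2) = 1.47616 / 0.658944 = 2.24019.
  gamma(1) = phi_1 gamma(0) + c_1 = (0.584)(2.24019) + (0.32) = 1.628271.
For k = 2 (> q): gamma(2) = phi_1 gamma(1) = (0.584)(1.628271) = 0.95091.
Therefore gamma(2) = 0.9509 (to 4 decimal places).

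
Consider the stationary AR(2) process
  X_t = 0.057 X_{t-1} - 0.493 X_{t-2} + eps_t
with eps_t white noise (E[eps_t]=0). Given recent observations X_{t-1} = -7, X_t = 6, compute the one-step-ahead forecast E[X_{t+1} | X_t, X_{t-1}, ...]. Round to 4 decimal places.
E[X_{t+1} \mid \mathcal F_t] = 3.7930

For an AR(p) model X_t = c + sum_i phi_i X_{t-i} + eps_t, the
one-step-ahead conditional mean is
  E[X_{t+1} | X_t, ...] = c + sum_i phi_i X_{t+1-i}.
Substitute known values:
  E[X_{t+1} | ...] = (0.057) * (6) + (-0.493) * (-7)
                   = 3.7930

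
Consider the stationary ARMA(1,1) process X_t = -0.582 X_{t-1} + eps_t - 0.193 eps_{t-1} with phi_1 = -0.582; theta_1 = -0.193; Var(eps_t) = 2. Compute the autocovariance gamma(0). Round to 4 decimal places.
\gamma(0) = 3.8166

Multiply the model equation by X_{t-k} and take expectations. With theta_0 = psi_0 = 1 and psi_j the MA(infinity) weights, this gives
  gamma(k) - sum_i phi_i gamma(k-i) = c_k,
  c_k = sigma^2 * sum_{j=k..q} theta_j psi_{j-k}   (c_k = 0 for k > q),
using gamma(-m) = gamma(m).
psi-weights needed (psi_j = theta_j + sum_i phi_i psi_{j-i}):
  psi_1 = theta_1 + phi_1 = -0.193 + (-0.582) = -0.775
Right-hand sides:
  c_0 = sigma^2 (1 + theta_1 psi_1) = 2 * (1 + (-0.193)(-0.775)) = 2 * 1.149575 = 2.29915
  c_1 = sigma^2 theta_1 = 2 * (-0.193) = -0.386
  c_2 = 0
Equations for k = 0 and k = 1 (AR order 1):
  gamma(0) = phi_1 gamma(1) + c_0
  gamma(1) = phi_1 gamma(0) + c_1
Substituting the second into the first: gamma(0) (1 - phi_1^2) = c_0 + phi_1 c_1, so
  gamma(0) = (c_0 + phi_1 c_1) / (1 - phi_1^2) = (2.29915 + (-0.582)(-0.386)) / (1 - (-0.582)^2) = 2.523802 / 0.661276 = 3.816564.
Therefore gamma(0) = 3.8166 (to 4 decimal places).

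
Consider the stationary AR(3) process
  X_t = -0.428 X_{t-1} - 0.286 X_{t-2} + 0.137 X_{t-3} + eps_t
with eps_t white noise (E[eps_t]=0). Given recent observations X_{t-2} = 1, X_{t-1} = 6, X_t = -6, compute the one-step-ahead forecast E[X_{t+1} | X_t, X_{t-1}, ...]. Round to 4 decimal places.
E[X_{t+1} \mid \mathcal F_t] = 0.9890

For an AR(p) model X_t = c + sum_i phi_i X_{t-i} + eps_t, the
one-step-ahead conditional mean is
  E[X_{t+1} | X_t, ...] = c + sum_i phi_i X_{t+1-i}.
Substitute known values:
  E[X_{t+1} | ...] = (-0.428) * (-6) + (-0.286) * (6) + (0.137) * (1)
                   = 0.9890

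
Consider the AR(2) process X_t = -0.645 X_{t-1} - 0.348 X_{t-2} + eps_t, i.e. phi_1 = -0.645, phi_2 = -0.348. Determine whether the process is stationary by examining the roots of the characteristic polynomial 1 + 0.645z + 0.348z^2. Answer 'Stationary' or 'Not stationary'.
\text{Stationary}

The AR(p) characteristic polynomial is P(z) = 1 + 0.645z + 0.348z^2.
Stationarity requires all roots to lie outside the unit circle, i.e. |z| > 1 for every root.
Set 1 + (0.645) z + (0.348) z^2 = 0, i.e. a z^2 + b z + c = 0 with a = 0.348, b = 0.645, c = 1.
Discriminant D = b^2 - 4ac = (0.645)^2 - 4*(0.348)*1 = 0.416025 - (1.392) = -0.975975.
D < 0, so the roots are the complex-conjugate pair z = (-b +/- i sqrt(-D)) / (2a) = -0.9267 +/- 1.4194i.
For a conjugate pair |z|^2 = z * conj(z) = (product of roots) = c/a = 1/(0.348) = 2.873563, so |z| = sqrt(2.873563) = 1.6952 for both roots.
Moduli of all roots: 1.6952, 1.6952.
All moduli strictly greater than 1? Yes.
Verdict: Stationary.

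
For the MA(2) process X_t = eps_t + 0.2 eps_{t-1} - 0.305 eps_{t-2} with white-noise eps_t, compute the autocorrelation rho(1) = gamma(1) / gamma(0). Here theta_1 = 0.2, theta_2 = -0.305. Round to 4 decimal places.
\rho(1) = 0.1227

For an MA(q) process with theta_0 = 1, the autocovariance is
  gamma(k) = sigma^2 * sum_{i=0..q-k} theta_i * theta_{i+k},
and rho(k) = gamma(k) / gamma(0). Sigma^2 cancels.
  numerator   = (1)*(0.2) + (0.2)*(-0.305) = 0.139.
  denominator = (1)^2 + (0.2)^2 + (-0.305)^2 = 1.133025.
  rho(1) = 0.139 / 1.133025 = 0.1227.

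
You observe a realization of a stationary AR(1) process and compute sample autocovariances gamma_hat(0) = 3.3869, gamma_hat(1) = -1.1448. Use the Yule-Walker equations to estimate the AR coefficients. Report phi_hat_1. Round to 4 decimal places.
\hat\phi_{1} = -0.3380

The Yule-Walker equations for an AR(p) process read, in matrix form,
  Gamma_p phi = r_p,   with   (Gamma_p)_{ij} = gamma(|i - j|),
                       (r_p)_i = gamma(i),   i,j = 1..p.
Substitute the sample gammas (Toeplitz matrix and right-hand side of size 1):
  Gamma_p = [[3.3869]]
  r_p     = [-1.1448]
With p = 1 this is the single equation gamma(0) phi_1 = gamma(1):
  phi_hat_1 = gamma(1) / gamma(0) = -1.1448 / 3.3869 = -0.3380.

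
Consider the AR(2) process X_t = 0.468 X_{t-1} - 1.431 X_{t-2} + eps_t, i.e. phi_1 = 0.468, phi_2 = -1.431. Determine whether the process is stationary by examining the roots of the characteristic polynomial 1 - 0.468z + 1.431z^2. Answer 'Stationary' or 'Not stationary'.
\text{Not stationary}

The AR(p) characteristic polynomial is P(z) = 1 - 0.468z + 1.431z^2.
Stationarity requires all roots to lie outside the unit circle, i.e. |z| > 1 for every root.
Set 1 + (-0.468) z + (1.431) z^2 = 0, i.e. a z^2 + b z + c = 0 with a = 1.431, b = -0.468, c = 1.
Discriminant D = b^2 - 4ac = (-0.468)^2 - 4*(1.431)*1 = 0.219024 - (5.724) = -5.504976.
D < 0, so the roots are the complex-conjugate pair z = (-b +/- i sqrt(-D)) / (2a) = 0.1635 +/- 0.8198i.
For a conjugate pair |z|^2 = z * conj(z) = (product of roots) = c/a = 1/(1.431) = 0.698812, so |z| = sqrt(0.698812) = 0.8359 for both roots.
Moduli of all roots: 0.8359, 0.8359.
All moduli strictly greater than 1? No.
Verdict: Not stationary.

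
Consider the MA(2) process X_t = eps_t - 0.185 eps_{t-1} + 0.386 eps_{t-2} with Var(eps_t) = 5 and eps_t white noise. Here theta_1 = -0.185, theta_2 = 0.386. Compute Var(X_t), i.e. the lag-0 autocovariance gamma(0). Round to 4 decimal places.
\gamma(0) = 5.9161

For an MA(q) process X_t = eps_t + sum_i theta_i eps_{t-i} with
Var(eps_t) = sigma^2, the variance is
  gamma(0) = sigma^2 * (1 + sum_i theta_i^2).
  sum_i theta_i^2 = (-0.185)^2 + (0.386)^2 = 0.034225 + 0.148996 = 0.183221.
  gamma(0) = 5 * (1 + 0.183221) = 5 * 1.183221 = 5.916105, which rounds to 5.9161.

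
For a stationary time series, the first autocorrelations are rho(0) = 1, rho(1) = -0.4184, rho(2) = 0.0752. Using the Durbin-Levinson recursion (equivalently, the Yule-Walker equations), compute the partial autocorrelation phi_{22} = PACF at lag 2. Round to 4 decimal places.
\phi_{22} = -0.1210

The PACF at lag k is phi_{kk}, the last component of the solution
to the Yule-Walker system G_k phi = r_k where
  (G_k)_{ij} = rho(|i - j|), (r_k)_i = rho(i), i,j = 1..k.
Equivalently, Durbin-Levinson gives phi_{kk} iteratively:
  phi_{11} = rho(1)
  phi_{kk} = [rho(k) - sum_{j=1..k-1} phi_{k-1,j} rho(k-j)]
            / [1 - sum_{j=1..k-1} phi_{k-1,j} rho(j)],
  phi_{k,j} = phi_{k-1,j} - phi_{kk} phi_{k-1,k-j},  j = 1..k-1.
Step k = 1:
  phi_11 = rho(1) = -0.4184.
Step k = 2:
  phi_22 = [rho(2) - phi_11 rho(1)] / [1 - phi_11 rho(1)] = [0.0752 - (-0.4184)(-0.4184)] / [1 - (-0.4184)(-0.4184)]
         = -0.09985856 / 0.82494144 = -0.121.
Therefore phi_{22} = -0.1210.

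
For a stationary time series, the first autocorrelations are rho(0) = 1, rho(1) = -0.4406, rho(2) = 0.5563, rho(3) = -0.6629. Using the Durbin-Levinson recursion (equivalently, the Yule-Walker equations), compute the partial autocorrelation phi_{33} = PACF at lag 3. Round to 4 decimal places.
\phi_{33} = -0.5130

The PACF at lag k is phi_{kk}, the last component of the solution
to the Yule-Walker system G_k phi = r_k where
  (G_k)_{ij} = rho(|i - j|), (r_k)_i = rho(i), i,j = 1..k.
Equivalently, Durbin-Levinson gives phi_{kk} iteratively:
  phi_{11} = rho(1)
  phi_{kk} = [rho(k) - sum_{j=1..k-1} phi_{k-1,j} rho(k-j)]
            / [1 - sum_{j=1..k-1} phi_{k-1,j} rho(j)],
  phi_{k,j} = phi_{k-1,j} - phi_{kk} phi_{k-1,k-j},  j = 1..k-1.
Step k = 1:
  phi_11 = rho(1) = -0.4406.
Step k = 2:
  phi_22 = [rho(2) - phi_11 rho(1)] / [1 - phi_11 rho(1)] = [0.5563 - (-0.4406)(-0.4406)] / [1 - (-0.4406)(-0.4406)]
         = 0.36217164 / 0.80587164 = 0.449416.
  Update: phi_21 = phi_11 - phi_22 phi_11 = -0.4406 - (0.449416)(-0.4406) = -0.242587.
Step k = 3:
  phi_33 = [rho(3) - phi_21 rho(2) - phi_22 rho(1)] / [1 - phi_21 rho(1) - phi_22 rho(2)]
    numerator   = -0.6629 - (-0.242587)(0.5563) - (0.449416)(-0.4406) = -0.32993598
    denominator = 1 - (-0.242587)(-0.4406) - (0.449416)(0.5563) = 0.6431059
  phi_33 = -0.32993598 / 0.6431059 = -0.513.
Therefore phi_{33} = -0.5130.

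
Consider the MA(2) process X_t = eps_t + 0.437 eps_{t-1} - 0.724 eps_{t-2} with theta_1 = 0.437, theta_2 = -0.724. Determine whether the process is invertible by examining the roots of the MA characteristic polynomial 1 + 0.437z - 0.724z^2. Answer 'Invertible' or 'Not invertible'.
\text{Not invertible}

The MA(q) characteristic polynomial is P(z) = 1 + 0.437z - 0.724z^2.
Invertibility requires all roots to lie outside the unit circle, i.e. |z| > 1 for every root.
Set 1 + (0.437) z + (-0.724) z^2 = 0, i.e. a z^2 + b z + c = 0 with a = -0.724, b = 0.437, c = 1.
Discriminant D = b^2 - 4ac = (0.437)^2 - 4*(-0.724)*1 = 0.190969 - (-2.896) = 3.086969.
D >= 0, so the roots are real: z = (-b +/- sqrt(D)) / (2a) = (-0.437 +/- 1.756977) / (-1.448).
  z_1 = (-0.437 + 1.756977) / (-1.448) = -0.9116,   |z_1| = 0.9116.
  z_2 = (-0.437 - 1.756977) / (-1.448) = 1.5152,   |z_2| = 1.5152.
Moduli of all roots: 0.9116, 1.5152.
All moduli strictly greater than 1? No.
Verdict: Not invertible.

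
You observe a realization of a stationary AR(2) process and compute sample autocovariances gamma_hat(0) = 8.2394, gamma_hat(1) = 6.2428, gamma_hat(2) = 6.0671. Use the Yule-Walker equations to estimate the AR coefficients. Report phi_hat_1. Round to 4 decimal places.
\hat\phi_{1} = 0.4690

The Yule-Walker equations for an AR(p) process read, in matrix form,
  Gamma_p phi = r_p,   with   (Gamma_p)_{ij} = gamma(|i - j|),
                       (r_p)_i = gamma(i),   i,j = 1..p.
Substitute the sample gammas (Toeplitz matrix and right-hand side of size 2):
  Gamma_p = [[8.2394, 6.2428], [6.2428, 8.2394]]
  r_p     = [6.2428, 6.0671]
Written out:
  8.2394 phi_1 + 6.2428 phi_2 = 6.2428
  6.2428 phi_1 + 8.2394 phi_2 = 6.0671
Solve by Cramer's rule:
  det = gamma(0)^2 - gamma(1)^2 = (8.2394)^2 - (6.2428)^2 = 67.88771236 - 38.97255184 = 28.91516052
  phi_hat_1 = [gamma(1) gamma(0) - gamma(1) gamma(2)] / det = [(6.2428)(8.2394) - (6.2428)(6.0671)] / 28.91516052 = 13.56123444 / 28.91516052 = 0.469
  phi_hat_2 = [gamma(0) gamma(2) - gamma(1)^2] / det = [(8.2394)(6.0671) - (6.2428)^2] / 28.91516052 = 11.0167119 / 28.91516052 = 0.381
So phi_hat = [0.4690, 0.3810].
Therefore phi_hat_1 = 0.4690.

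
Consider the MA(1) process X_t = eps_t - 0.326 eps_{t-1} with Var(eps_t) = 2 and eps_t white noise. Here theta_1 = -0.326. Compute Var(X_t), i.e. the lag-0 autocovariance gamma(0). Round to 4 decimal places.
\gamma(0) = 2.2126

For an MA(q) process X_t = eps_t + sum_i theta_i eps_{t-i} with
Var(eps_t) = sigma^2, the variance is
  gamma(0) = sigma^2 * (1 + sum_i theta_i^2).
  sum_i theta_i^2 = (-0.326)^2 = 0.106276.
  gamma(0) = 2 * (1 + 0.106276) = 2 * 1.106276 = 2.212552, which rounds to 2.2126.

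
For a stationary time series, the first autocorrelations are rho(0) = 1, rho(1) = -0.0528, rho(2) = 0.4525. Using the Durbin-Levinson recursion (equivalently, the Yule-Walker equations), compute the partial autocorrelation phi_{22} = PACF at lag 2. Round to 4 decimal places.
\phi_{22} = 0.4510

The PACF at lag k is phi_{kk}, the last component of the solution
to the Yule-Walker system G_k phi = r_k where
  (G_k)_{ij} = rho(|i - j|), (r_k)_i = rho(i), i,j = 1..k.
Equivalently, Durbin-Levinson gives phi_{kk} iteratively:
  phi_{11} = rho(1)
  phi_{kk} = [rho(k) - sum_{j=1..k-1} phi_{k-1,j} rho(k-j)]
            / [1 - sum_{j=1..k-1} phi_{k-1,j} rho(j)],
  phi_{k,j} = phi_{k-1,j} - phi_{kk} phi_{k-1,k-j},  j = 1..k-1.
Step k = 1:
  phi_11 = rho(1) = -0.0528.
Step k = 2:
  phi_22 = [rho(2) - phi_11 rho(1)] / [1 - phi_11 rho(1)] = [0.4525 - (-0.0528)(-0.0528)] / [1 - (-0.0528)(-0.0528)]
         = 0.44971216 / 0.99721216 = 0.451.
Therefore phi_{22} = 0.4510.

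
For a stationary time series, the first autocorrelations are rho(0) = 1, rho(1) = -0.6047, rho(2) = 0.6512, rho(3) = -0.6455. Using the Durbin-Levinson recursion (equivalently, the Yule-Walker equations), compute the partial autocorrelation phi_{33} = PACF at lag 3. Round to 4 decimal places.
\phi_{33} = -0.3100

The PACF at lag k is phi_{kk}, the last component of the solution
to the Yule-Walker system G_k phi = r_k where
  (G_k)_{ij} = rho(|i - j|), (r_k)_i = rho(i), i,j = 1..k.
Equivalently, Durbin-Levinson gives phi_{kk} iteratively:
  phi_{11} = rho(1)
  phi_{kk} = [rho(k) - sum_{j=1..k-1} phi_{k-1,j} rho(k-j)]
            / [1 - sum_{j=1..k-1} phi_{k-1,j} rho(j)],
  phi_{k,j} = phi_{k-1,j} - phi_{kk} phi_{k-1,k-j},  j = 1..k-1.
Step k = 1:
  phi_11 = rho(1) = -0.6047.
Step k = 2:
  phi_22 = [rho(2) - phi_11 rho(1)] / [1 - phi_11 rho(1)] = [0.6512 - (-0.6047)(-0.6047)] / [1 - (-0.6047)(-0.6047)]
         = 0.28553791 / 0.63433791 = 0.450135.
  Update: phi_21 = phi_11 - phi_22 phi_11 = -0.6047 - (0.450135)(-0.6047) = -0.332503.
Step k = 3:
  phi_33 = [rho(3) - phi_21 rho(2) - phi_22 rho(1)] / [1 - phi_21 rho(1) - phi_22 rho(2)]
    numerator   = -0.6455 - (-0.332503)(0.6512) - (0.450135)(-0.6047) = -0.1567771
    denominator = 1 - (-0.332503)(-0.6047) - (0.450135)(0.6512) = 0.50580721
  phi_33 = -0.1567771 / 0.50580721 = -0.31.
Therefore phi_{33} = -0.3100.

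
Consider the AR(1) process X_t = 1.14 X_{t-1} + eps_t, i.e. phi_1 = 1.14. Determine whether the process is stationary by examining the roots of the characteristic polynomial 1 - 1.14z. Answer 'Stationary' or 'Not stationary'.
\text{Not stationary}

The AR(p) characteristic polynomial is P(z) = 1 - 1.14z.
Stationarity requires all roots to lie outside the unit circle, i.e. |z| > 1 for every root.
This is linear in z: 1 + (-1.14) z = 0  =>  z = -1/(-1.14) = 0.877193,  |z| = 0.877193.
Moduli of all roots: 0.8772.
All moduli strictly greater than 1? No.
Verdict: Not stationary.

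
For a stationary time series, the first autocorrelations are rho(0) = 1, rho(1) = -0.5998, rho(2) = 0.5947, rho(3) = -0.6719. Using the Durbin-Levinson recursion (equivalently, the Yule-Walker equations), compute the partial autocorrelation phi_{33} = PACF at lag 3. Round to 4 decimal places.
\phi_{33} = -0.4079

The PACF at lag k is phi_{kk}, the last component of the solution
to the Yule-Walker system G_k phi = r_k where
  (G_k)_{ij} = rho(|i - j|), (r_k)_i = rho(i), i,j = 1..k.
Equivalently, Durbin-Levinson gives phi_{kk} iteratively:
  phi_{11} = rho(1)
  phi_{kk} = [rho(k) - sum_{j=1..k-1} phi_{k-1,j} rho(k-j)]
            / [1 - sum_{j=1..k-1} phi_{k-1,j} rho(j)],
  phi_{k,j} = phi_{k-1,j} - phi_{kk} phi_{k-1,k-j},  j = 1..k-1.
Step k = 1:
  phi_11 = rho(1) = -0.5998.
Step k = 2:
  phi_22 = [rho(2) - phi_11 rho(1)] / [1 - phi_11 rho(1)] = [0.5947 - (-0.5998)(-0.5998)] / [1 - (-0.5998)(-0.5998)]
         = 0.23493996 / 0.64023996 = 0.366956.
  Update: phi_21 = phi_11 - phi_22 phi_11 = -0.5998 - (0.366956)(-0.5998) = -0.3797.
Step k = 3:
  phi_33 = [rho(3) - phi_21 rho(2) - phi_22 rho(1)] / [1 - phi_21 rho(1) - phi_22 rho(2)]
    numerator   = -0.6719 - (-0.3797)(0.5947) - (0.366956)(-0.5998) = -0.2259923
    denominator = 1 - (-0.3797)(-0.5998) - (0.366956)(0.5947) = 0.55402731
  phi_33 = -0.2259923 / 0.55402731 = -0.4079.
Therefore phi_{33} = -0.4079.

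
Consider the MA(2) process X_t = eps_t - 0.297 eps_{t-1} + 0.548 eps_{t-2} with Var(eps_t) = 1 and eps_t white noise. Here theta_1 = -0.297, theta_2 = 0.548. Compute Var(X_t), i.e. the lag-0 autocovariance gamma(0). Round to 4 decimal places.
\gamma(0) = 1.3885

For an MA(q) process X_t = eps_t + sum_i theta_i eps_{t-i} with
Var(eps_t) = sigma^2, the variance is
  gamma(0) = sigma^2 * (1 + sum_i theta_i^2).
  sum_i theta_i^2 = (-0.297)^2 + (0.548)^2 = 0.088209 + 0.300304 = 0.388513.
  gamma(0) = 1 * (1 + 0.388513) = 1 * 1.388513 = 1.388513, which rounds to 1.3885.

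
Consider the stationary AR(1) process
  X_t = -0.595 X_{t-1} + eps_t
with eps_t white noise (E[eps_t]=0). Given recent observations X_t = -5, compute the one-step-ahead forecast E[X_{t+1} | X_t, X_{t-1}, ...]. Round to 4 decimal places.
E[X_{t+1} \mid \mathcal F_t] = 2.9750

For an AR(p) model X_t = c + sum_i phi_i X_{t-i} + eps_t, the
one-step-ahead conditional mean is
  E[X_{t+1} | X_t, ...] = c + sum_i phi_i X_{t+1-i}.
Substitute known values:
  E[X_{t+1} | ...] = (-0.595) * (-5)
                   = 2.9750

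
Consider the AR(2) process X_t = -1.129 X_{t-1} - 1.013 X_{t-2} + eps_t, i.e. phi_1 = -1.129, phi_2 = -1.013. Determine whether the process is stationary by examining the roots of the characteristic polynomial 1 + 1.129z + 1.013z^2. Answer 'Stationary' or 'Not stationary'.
\text{Not stationary}

The AR(p) characteristic polynomial is P(z) = 1 + 1.129z + 1.013z^2.
Stationarity requires all roots to lie outside the unit circle, i.e. |z| > 1 for every root.
Set 1 + (1.129) z + (1.013) z^2 = 0, i.e. a z^2 + b z + c = 0 with a = 1.013, b = 1.129, c = 1.
Discriminant D = b^2 - 4ac = (1.129)^2 - 4*(1.013)*1 = 1.274641 - (4.052) = -2.777359.
D < 0, so the roots are the complex-conjugate pair z = (-b +/- i sqrt(-D)) / (2a) = -0.5573 +/- 0.8226i.
For a conjugate pair |z|^2 = z * conj(z) = (product of roots) = c/a = 1/(1.013) = 0.987167, so |z| = sqrt(0.987167) = 0.9936 for both roots.
Moduli of all roots: 0.9936, 0.9936.
All moduli strictly greater than 1? No.
Verdict: Not stationary.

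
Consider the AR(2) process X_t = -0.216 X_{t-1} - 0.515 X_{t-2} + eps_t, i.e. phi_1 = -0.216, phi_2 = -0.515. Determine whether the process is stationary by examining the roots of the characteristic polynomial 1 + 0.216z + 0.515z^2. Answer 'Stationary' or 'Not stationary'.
\text{Stationary}

The AR(p) characteristic polynomial is P(z) = 1 + 0.216z + 0.515z^2.
Stationarity requires all roots to lie outside the unit circle, i.e. |z| > 1 for every root.
Set 1 + (0.216) z + (0.515) z^2 = 0, i.e. a z^2 + b z + c = 0 with a = 0.515, b = 0.216, c = 1.
Discriminant D = b^2 - 4ac = (0.216)^2 - 4*(0.515)*1 = 0.046656 - (2.06) = -2.013344.
D < 0, so the roots are the complex-conjugate pair z = (-b +/- i sqrt(-D)) / (2a) = -0.2097 +/- 1.3776i.
For a conjugate pair |z|^2 = z * conj(z) = (product of roots) = c/a = 1/(0.515) = 1.941748, so |z| = sqrt(1.941748) = 1.3935 for both roots.
Moduli of all roots: 1.3935, 1.3935.
All moduli strictly greater than 1? Yes.
Verdict: Stationary.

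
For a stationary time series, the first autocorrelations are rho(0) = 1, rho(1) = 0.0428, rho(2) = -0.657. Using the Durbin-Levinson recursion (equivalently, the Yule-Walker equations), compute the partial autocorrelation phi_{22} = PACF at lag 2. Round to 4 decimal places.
\phi_{22} = -0.6600

The PACF at lag k is phi_{kk}, the last component of the solution
to the Yule-Walker system G_k phi = r_k where
  (G_k)_{ij} = rho(|i - j|), (r_k)_i = rho(i), i,j = 1..k.
Equivalently, Durbin-Levinson gives phi_{kk} iteratively:
  phi_{11} = rho(1)
  phi_{kk} = [rho(k) - sum_{j=1..k-1} phi_{k-1,j} rho(k-j)]
            / [1 - sum_{j=1..k-1} phi_{k-1,j} rho(j)],
  phi_{k,j} = phi_{k-1,j} - phi_{kk} phi_{k-1,k-j},  j = 1..k-1.
Step k = 1:
  phi_11 = rho(1) = 0.0428.
Step k = 2:
  phi_22 = [rho(2) - phi_11 rho(1)] / [1 - phi_11 rho(1)] = [-0.657 - (0.0428)(0.0428)] / [1 - (0.0428)(0.0428)]
         = -0.65883184 / 0.99816816 = -0.66.
Therefore phi_{22} = -0.6600.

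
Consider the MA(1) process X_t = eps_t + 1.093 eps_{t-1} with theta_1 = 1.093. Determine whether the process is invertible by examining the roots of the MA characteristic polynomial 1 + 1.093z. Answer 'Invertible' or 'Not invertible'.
\text{Not invertible}

The MA(q) characteristic polynomial is P(z) = 1 + 1.093z.
Invertibility requires all roots to lie outside the unit circle, i.e. |z| > 1 for every root.
This is linear in z: 1 + (1.093) z = 0  =>  z = -1/(1.093) = -0.914913,  |z| = 0.914913.
Moduli of all roots: 0.9149.
All moduli strictly greater than 1? No.
Verdict: Not invertible.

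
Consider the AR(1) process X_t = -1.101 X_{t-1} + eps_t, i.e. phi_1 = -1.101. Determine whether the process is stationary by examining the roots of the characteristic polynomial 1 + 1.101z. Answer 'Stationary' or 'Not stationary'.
\text{Not stationary}

The AR(p) characteristic polynomial is P(z) = 1 + 1.101z.
Stationarity requires all roots to lie outside the unit circle, i.e. |z| > 1 for every root.
This is linear in z: 1 + (1.101) z = 0  =>  z = -1/(1.101) = -0.908265,  |z| = 0.908265.
Moduli of all roots: 0.9083.
All moduli strictly greater than 1? No.
Verdict: Not stationary.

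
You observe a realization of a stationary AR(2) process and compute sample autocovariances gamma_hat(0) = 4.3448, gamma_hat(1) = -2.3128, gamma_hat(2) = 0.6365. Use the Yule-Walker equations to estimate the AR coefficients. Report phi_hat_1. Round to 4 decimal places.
\hat\phi_{1} = -0.6340

The Yule-Walker equations for an AR(p) process read, in matrix form,
  Gamma_p phi = r_p,   with   (Gamma_p)_{ij} = gamma(|i - j|),
                       (r_p)_i = gamma(i),   i,j = 1..p.
Substitute the sample gammas (Toeplitz matrix and right-hand side of size 2):
  Gamma_p = [[4.3448, -2.3128], [-2.3128, 4.3448]]
  r_p     = [-2.3128, 0.6365]
Written out:
  4.3448 phi_1 - 2.3128 phi_2 = -2.3128
  -2.3128 phi_1 + 4.3448 phi_2 = 0.6365
Solve by Cramer's rule:
  det = gamma(0)^2 - gamma(1)^2 = (4.3448)^2 - (-2.3128)^2 = 18.87728704 - 5.34904384 = 13.5282432
  phi_hat_1 = [gamma(1) gamma(0) - gamma(1) gamma(2)] / det = [(-2.3128)(4.3448) - (-2.3128)(0.6365)] / 13.5282432 = -8.57655624 / 13.5282432 = -0.634
  phi_hat_2 = [gamma(0) gamma(2) - gamma(1)^2] / det = [(4.3448)(0.6365) - (-2.3128)^2] / 13.5282432 = -2.58357864 / 13.5282432 = -0.191
So phi_hat = [-0.6340, -0.1910].
Therefore phi_hat_1 = -0.6340.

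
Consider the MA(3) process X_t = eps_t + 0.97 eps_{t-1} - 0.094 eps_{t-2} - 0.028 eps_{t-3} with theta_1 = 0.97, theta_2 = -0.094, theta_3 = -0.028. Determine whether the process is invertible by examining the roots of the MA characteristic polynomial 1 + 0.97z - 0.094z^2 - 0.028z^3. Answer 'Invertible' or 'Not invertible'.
\text{Not invertible}

The MA(q) characteristic polynomial is P(z) = 1 + 0.97z - 0.094z^2 - 0.028z^3.
Invertibility requires all roots to lie outside the unit circle, i.e. |z| > 1 for every root.
Degree 3: look for a simple real root z0 first, then factor out (1 - z/z0) and solve the remaining quadratic.
Testing z0 = 5: P(5) = 1 + (0.97)(5) + (-0.094)(5)^2 + (-0.028)(5)^3
  = 1 + (4.85) + (-2.35) + (-3.5) = 0.  So z_0 = 5 is a root, |z_0| = 5.
Divide out the factor (1 - 0.2 z) = (1 - z/z0) (since 1/z0 = 0.2):
  P(z) = (1 - 0.2 z)(1 + (1.17) z + (0.14) z^2)
  [check: z-coef 1.17 - (0.2) = 0.97; z^2-coef 0.14 - (0.2)(1.17) = -0.094; z^3-coef -(0.2)(0.14) = -0.028.]
Remaining roots from the quadratic factor 1 + (1.17) z + (0.14) z^2:
  Set 1 + (1.17) z + (0.14) z^2 = 0, i.e. a z^2 + b z + c = 0 with a = 0.14, b = 1.17, c = 1.
  Discriminant D = b^2 - 4ac = (1.17)^2 - 4*(0.14)*1 = 1.3689 - (0.56) = 0.8089.
  D >= 0, so the roots are real: z = (-b +/- sqrt(D)) / (2a) = (-1.17 +/- 0.899389) / (0.28).
    z_1 = (-1.17 + 0.899389) / (0.28) = -0.9665,   |z_1| = 0.9665.
    z_2 = (-1.17 - 0.899389) / (0.28) = -7.3907,   |z_2| = 7.3907.
Moduli of all roots: 5.0000, 0.9665, 7.3907.
All moduli strictly greater than 1? No.
Verdict: Not invertible.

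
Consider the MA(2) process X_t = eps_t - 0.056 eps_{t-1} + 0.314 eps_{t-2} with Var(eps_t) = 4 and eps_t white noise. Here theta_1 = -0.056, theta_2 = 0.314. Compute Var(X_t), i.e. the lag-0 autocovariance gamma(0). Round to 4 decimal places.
\gamma(0) = 4.4069

For an MA(q) process X_t = eps_t + sum_i theta_i eps_{t-i} with
Var(eps_t) = sigma^2, the variance is
  gamma(0) = sigma^2 * (1 + sum_i theta_i^2).
  sum_i theta_i^2 = (-0.056)^2 + (0.314)^2 = 0.003136 + 0.098596 = 0.101732.
  gamma(0) = 4 * (1 + 0.101732) = 4 * 1.101732 = 4.406928, which rounds to 4.4069.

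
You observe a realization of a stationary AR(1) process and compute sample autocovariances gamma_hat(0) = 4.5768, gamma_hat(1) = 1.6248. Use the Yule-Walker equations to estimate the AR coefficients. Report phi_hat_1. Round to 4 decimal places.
\hat\phi_{1} = 0.3550

The Yule-Walker equations for an AR(p) process read, in matrix form,
  Gamma_p phi = r_p,   with   (Gamma_p)_{ij} = gamma(|i - j|),
                       (r_p)_i = gamma(i),   i,j = 1..p.
Substitute the sample gammas (Toeplitz matrix and right-hand side of size 1):
  Gamma_p = [[4.5768]]
  r_p     = [1.6248]
With p = 1 this is the single equation gamma(0) phi_1 = gamma(1):
  phi_hat_1 = gamma(1) / gamma(0) = 1.6248 / 4.5768 = 0.3550.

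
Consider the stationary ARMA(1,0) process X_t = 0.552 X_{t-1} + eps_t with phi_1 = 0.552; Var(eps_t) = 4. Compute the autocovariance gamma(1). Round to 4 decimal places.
\gamma(1) = 3.1756

Multiply the model equation by X_{t-k} and take expectations. With theta_0 = psi_0 = 1 and psi_j the MA(infinity) weights, this gives
  gamma(k) - sum_i phi_i gamma(k-i) = c_k,
  c_k = sigma^2 * sum_{j=k..q} theta_j psi_{j-k}   (c_k = 0 for k > q),
using gamma(-m) = gamma(m).
Pure AR (q = 0): c_0 = sigma^2 = 4, c_k = 0 for k >= 1.
Equations for k = 0 and k = 1 (AR order 1):
  gamma(0) = phi_1 gamma(1) + c_0
  gamma(1) = phi_1 gamma(0) + c_1
Substituting the second into the first: gamma(0) (1 - phi_1^2) = c_0 + phi_1 c_1, so
  gamma(0) = c_0 / (1 - phi_1^2) = 4 / (1 - (0.552)^2) = 4 / 0.695296 = 5.752946.
  gamma(1) = phi_1 gamma(0) = (0.552)(5.752946) = 3.175626.
Therefore gamma(1) = 3.1756 (to 4 decimal places).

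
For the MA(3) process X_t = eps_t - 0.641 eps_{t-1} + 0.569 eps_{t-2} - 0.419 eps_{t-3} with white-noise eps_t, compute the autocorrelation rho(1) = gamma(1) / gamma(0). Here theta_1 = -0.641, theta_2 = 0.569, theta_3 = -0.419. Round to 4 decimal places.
\rho(1) = -0.6513

For an MA(q) process with theta_0 = 1, the autocovariance is
  gamma(k) = sigma^2 * sum_{i=0..q-k} theta_i * theta_{i+k},
and rho(k) = gamma(k) / gamma(0). Sigma^2 cancels.
  numerator   = (1)*(-0.641) + (-0.641)*(0.569) + (0.569)*(-0.419) = -1.24414.
  denominator = (1)^2 + (-0.641)^2 + (0.569)^2 + (-0.419)^2 = 1.910203.
  rho(1) = -1.24414 / 1.910203 = -0.6513.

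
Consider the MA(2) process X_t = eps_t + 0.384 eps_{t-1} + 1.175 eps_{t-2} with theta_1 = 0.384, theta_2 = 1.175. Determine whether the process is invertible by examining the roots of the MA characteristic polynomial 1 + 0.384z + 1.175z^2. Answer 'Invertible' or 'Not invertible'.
\text{Not invertible}

The MA(q) characteristic polynomial is P(z) = 1 + 0.384z + 1.175z^2.
Invertibility requires all roots to lie outside the unit circle, i.e. |z| > 1 for every root.
Set 1 + (0.384) z + (1.175) z^2 = 0, i.e. a z^2 + b z + c = 0 with a = 1.175, b = 0.384, c = 1.
Discriminant D = b^2 - 4ac = (0.384)^2 - 4*(1.175)*1 = 0.147456 - (4.7) = -4.552544.
D < 0, so the roots are the complex-conjugate pair z = (-b +/- i sqrt(-D)) / (2a) = -0.1634 +/- 0.9079i.
For a conjugate pair |z|^2 = z * conj(z) = (product of roots) = c/a = 1/(1.175) = 0.851064, so |z| = sqrt(0.851064) = 0.9225 for both roots.
Moduli of all roots: 0.9225, 0.9225.
All moduli strictly greater than 1? No.
Verdict: Not invertible.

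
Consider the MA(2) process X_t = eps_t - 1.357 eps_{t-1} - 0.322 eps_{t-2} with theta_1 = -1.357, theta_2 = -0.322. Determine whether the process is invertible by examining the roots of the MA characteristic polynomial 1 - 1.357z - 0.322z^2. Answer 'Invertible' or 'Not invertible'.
\text{Not invertible}

The MA(q) characteristic polynomial is P(z) = 1 - 1.357z - 0.322z^2.
Invertibility requires all roots to lie outside the unit circle, i.e. |z| > 1 for every root.
Set 1 + (-1.357) z + (-0.322) z^2 = 0, i.e. a z^2 + b z + c = 0 with a = -0.322, b = -1.357, c = 1.
Discriminant D = b^2 - 4ac = (-1.357)^2 - 4*(-0.322)*1 = 1.841449 - (-1.288) = 3.129449.
D >= 0, so the roots are real: z = (-b +/- sqrt(D)) / (2a) = (1.357 +/- 1.769025) / (-0.644).
  z_1 = (1.357 + 1.769025) / (-0.644) = -4.8541,   |z_1| = 4.8541.
  z_2 = (1.357 - 1.769025) / (-0.644) = 0.6398,   |z_2| = 0.6398.
Moduli of all roots: 4.8541, 0.6398.
All moduli strictly greater than 1? No.
Verdict: Not invertible.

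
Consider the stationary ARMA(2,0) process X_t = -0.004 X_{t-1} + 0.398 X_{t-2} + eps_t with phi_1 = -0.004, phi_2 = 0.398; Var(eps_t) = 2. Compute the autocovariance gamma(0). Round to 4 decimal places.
\gamma(0) = 2.3765

Multiply the model equation by X_{t-k} and take expectations. With theta_0 = psi_0 = 1 and psi_j the MA(infinity) weights, this gives
  gamma(k) - sum_i phi_i gamma(k-i) = c_k,
  c_k = sigma^2 * sum_{j=k..q} theta_j psi_{j-k}   (c_k = 0 for k > q),
using gamma(-m) = gamma(m).
Pure AR (q = 0): c_0 = sigma^2 = 2, c_k = 0 for k >= 1.
Equations for k = 0, 1, 2 (AR order 2, c_2 = 0):
  (E0) gamma(0) = phi_1 gamma(1) + phi_2 gamma(2) + c_0
  (E1) gamma(1) = phi_1 gamma(0) + phi_2 gamma(1) + c_1
  (E2) gamma(2) = phi_1 gamma(1) + phi_2 gamma(0)
From (E1): gamma(1) = A gamma(0) + B with
  A = phi_1 / (1 - phi_2) = -0.004 / 0.602 = -0.006645,   B = c_1 / (1 - phi_2) = 0 / 0.602 = 0.
Insert (E2) into (E0): gamma(0) (1 - phi_2^2) = phi_1 (1 + phi_2) gamma(1) + c_0.
  phi_1 (1 + phi_2) = (-0.004)(1.398) = -0.005592,   1 - phi_2^2 = 0.841596.
Replace gamma(1) by A gamma(0) + B and collect gamma(0):
  gamma(0) [0.841596 - (-0.005592)(-0.006645)] = c_0 = 2
  gamma(0) * 0.841559 = 2
  gamma(0) = 2 / 0.841559 = 2.376542.
Therefore gamma(0) = 2.3765 (to 4 decimal places).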